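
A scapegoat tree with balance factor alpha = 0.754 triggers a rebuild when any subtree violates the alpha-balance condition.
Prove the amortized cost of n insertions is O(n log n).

Define potential Phi = c * sum of |size(left(v)) - size(right(v))| over all nodes. An insertion at depth d costs O(d) = O(log n) and increases Phi by O(log n). When a rebuild of subtree of size s occurs, it costs O(s) but reduces Phi by Omega(s). With alpha = 0.754, between rebuilds Omega(s) insertions must occur. Amortized cost per insertion: O(log n).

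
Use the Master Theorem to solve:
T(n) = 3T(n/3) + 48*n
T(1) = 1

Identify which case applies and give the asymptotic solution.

a=3, b=3, f(n)=48*n.
log_3(3) = 1, so n^(log_b(a)) = n.
f(n) = Theta(n), so Case 2 applies.
T(n) = Theta(n log n).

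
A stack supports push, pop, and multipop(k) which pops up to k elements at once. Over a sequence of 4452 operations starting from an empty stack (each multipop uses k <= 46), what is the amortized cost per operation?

Each element is pushed exactly once and popped at most once (whether by pop or as part of a multipop). So the total number of individual pops over the whole sequence is at most the number of pushes, which is at most 4452. Total work <= 2 * 4452, hence O(1) amortized per operation.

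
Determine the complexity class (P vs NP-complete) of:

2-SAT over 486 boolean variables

This problem is in P: 2-SAT is solvable in linear time via implication-graph SCCs.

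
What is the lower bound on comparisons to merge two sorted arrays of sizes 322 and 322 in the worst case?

Adversary: with |322 - 322| <= 1 the inputs can be fully interleaved so that every adjacent pair in the merged output comes from different arrays. Then each of the 643 adjacent pairs must be directly compared, or the algorithm cannot determine their relative order. Standard merge meets this bound.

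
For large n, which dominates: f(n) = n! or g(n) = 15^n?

f(n) = n! grows faster: n!/15^n -> infinity by Stirling.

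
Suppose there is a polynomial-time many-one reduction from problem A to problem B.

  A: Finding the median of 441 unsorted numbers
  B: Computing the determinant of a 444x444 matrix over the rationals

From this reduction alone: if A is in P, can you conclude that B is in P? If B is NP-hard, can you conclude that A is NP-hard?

A poly-time reduction A <=_p B transfers tractability DOWN (B easy => A easy) and hardness UP (A hard => B hard), not the reverse.
From A in P, the reduction alone does NOT give B in P: any problem in P trivially reduces to SAT, yet SAT is not known to be in P.
From B NP-hard, the reduction alone does NOT give A NP-hard: again, easy problems reduce to hard ones.
(Here in fact A is P and B is P.)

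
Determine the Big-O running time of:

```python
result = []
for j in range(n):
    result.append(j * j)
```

Time complexity: O(n).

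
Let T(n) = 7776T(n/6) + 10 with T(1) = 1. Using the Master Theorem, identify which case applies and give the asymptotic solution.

a=7776, b=6, f(n)=10.
log_6(7776) = 5 > 0.
Since f(n) = O(n^0) is polynomially smaller than n^5, Case 1 applies.
T(n) = Theta(n^5).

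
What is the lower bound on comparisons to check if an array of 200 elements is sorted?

To verify 200 elements are sorted, we must compare each consecutive pair. Skipping any pair allows an adversary to swap them. Therefore 199 comparisons are necessary and sufficient.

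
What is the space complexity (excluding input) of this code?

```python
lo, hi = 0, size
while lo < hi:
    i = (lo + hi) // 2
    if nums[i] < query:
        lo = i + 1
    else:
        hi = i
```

Space complexity: O(1).
Only a constant amount of auxiliary storage is used; nothing grows with n.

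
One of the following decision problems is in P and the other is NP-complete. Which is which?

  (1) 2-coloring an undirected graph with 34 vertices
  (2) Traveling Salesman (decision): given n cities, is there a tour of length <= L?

(1) is P: 2-coloring is bipartiteness testing via BFS, O(V+E).
(2) is NP-complete: reduces from Hamiltonian Cycle.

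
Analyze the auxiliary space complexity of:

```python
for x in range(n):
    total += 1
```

Space complexity: O(1).
Only a constant amount of auxiliary storage is used; nothing grows with n.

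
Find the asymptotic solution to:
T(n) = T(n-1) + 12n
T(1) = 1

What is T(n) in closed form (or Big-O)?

Unrolling: T(n) = 1 + 12*(2 + 3 + ... + n) = 1 + 12*(n(n+1)/2 - 1) = O(n^2).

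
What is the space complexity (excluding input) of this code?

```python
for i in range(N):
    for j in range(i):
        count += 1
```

Space complexity: O(1).
Only a constant amount of auxiliary storage is used; nothing grows with n.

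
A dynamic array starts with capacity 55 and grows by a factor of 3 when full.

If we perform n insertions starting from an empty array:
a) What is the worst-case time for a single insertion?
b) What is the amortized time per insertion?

(a) Worst-case single insertion: O(n) -- when the array is full at capacity c, the resize copies all c elements, and c can be Theta(n).
(b) Resizes happen at sizes 55, 165, 495, ... Total copy cost for n insertions: 55 + 165 + ... = O(n) (geometric series with ratio 1/3). Amortized cost per insertion: O(n)/n = O(1).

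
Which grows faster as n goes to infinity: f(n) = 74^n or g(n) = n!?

g(n) = n! grows faster: n!/74^n -> infinity by Stirling.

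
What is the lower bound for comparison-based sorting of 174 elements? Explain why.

A comparison-based sorting algorithm corresponds to a decision tree. With 174! possible permutations, the tree has 174! leaves. The height is at least log_2(174!) = Omega(n log n) by Stirling's approximation.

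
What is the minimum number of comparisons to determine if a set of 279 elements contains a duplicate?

Determining if 279 elements are all distinct requires Omega(n log n) comparisons in the comparison model. This follows from the element distinctness lower bound.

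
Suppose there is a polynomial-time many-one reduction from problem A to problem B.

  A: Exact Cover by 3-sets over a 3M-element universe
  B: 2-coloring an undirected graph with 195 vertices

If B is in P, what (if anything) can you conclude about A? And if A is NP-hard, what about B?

A poly-time reduction A <=_p B means any A-instance can be transformed to a B-instance in poly time.
If B is in P: compose the reduction with B's poly-time algorithm to solve A in poly time, so A is in P.
If A is NP-hard: every NP problem reduces to A, which reduces to B; composing reductions, every NP problem reduces to B, so B is NP-hard.
(Here in fact A is NP-complete and B is in P, so no such reduction is known -- its existence would imply P = NP; the analysis concerns only what the assumed reduction would or would not let you conclude.)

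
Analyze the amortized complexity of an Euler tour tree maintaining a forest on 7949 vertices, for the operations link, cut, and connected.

An Euler tour tree stores each tree's Euler tour as a balanced BST keyed by tour position. On 7949 vertices: link concatenates two tours via O(1) splits/joins of size <= 2*7949 (O(log n)); cut splits the tour at the two occurrences of the edge (O(log n)); connected compares BST roots (O(log n) to find the root). All O(log n) amortized.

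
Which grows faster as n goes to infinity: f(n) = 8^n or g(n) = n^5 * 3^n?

f(n) = 8^n grows faster: 8^n / (n^5 3^n) = (8/3)^n / n^5 -> infinity since 8/3 > 1.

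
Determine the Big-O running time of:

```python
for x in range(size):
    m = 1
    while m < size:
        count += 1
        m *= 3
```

Time complexity: O(n log n).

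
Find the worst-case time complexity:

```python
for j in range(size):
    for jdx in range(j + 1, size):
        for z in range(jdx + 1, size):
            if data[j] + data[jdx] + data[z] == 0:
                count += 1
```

Time complexity: O(n^3).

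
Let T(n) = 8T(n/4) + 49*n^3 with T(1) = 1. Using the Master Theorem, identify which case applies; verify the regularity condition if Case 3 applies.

a=8, b=4, f(n)=49*n^3.
log_4(8) = 1.5 < 3.
f(n) = Omega(n^(1.5+epsilon)) for some epsilon > 0, so Case 3 is the candidate.
Regularity: a*f(n/b) = 8*49*(n/4)^3 = (8/64)*49*n^3 <= c*f(n) with c = 8/64 < 1. Satisfied.
Case 3: T(n) = Theta(n^3).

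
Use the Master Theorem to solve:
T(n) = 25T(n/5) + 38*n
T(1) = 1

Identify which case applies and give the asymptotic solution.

a=25, b=5, f(n)=38*n.
log_5(25) = 2 > 1.
Since f(n) = O(n^1) is polynomially smaller than n^2, Case 1 applies.
T(n) = Theta(n^2).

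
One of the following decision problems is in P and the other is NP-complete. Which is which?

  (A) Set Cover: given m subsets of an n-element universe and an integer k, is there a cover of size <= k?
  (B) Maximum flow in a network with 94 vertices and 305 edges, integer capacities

(A) is NP-complete: one of Karp's 21 NP-complete problems (with k part of the input).
(B) is P: Edmonds-Karp / push-relabel run in polynomial time.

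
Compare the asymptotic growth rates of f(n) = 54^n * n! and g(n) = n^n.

f(n) = 54^n * n! grows faster: by Stirling n! ~ sqrt(2 pi n)(n/e)^n, so 54^n n! / n^n ~ (54/e)^n sqrt(2 pi n) -> infinity since 54/e > 1.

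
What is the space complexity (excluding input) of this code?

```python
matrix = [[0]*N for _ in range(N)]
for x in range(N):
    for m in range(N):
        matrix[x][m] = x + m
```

Space complexity: O(n^2).
A 2D structure of size n x n is allocated.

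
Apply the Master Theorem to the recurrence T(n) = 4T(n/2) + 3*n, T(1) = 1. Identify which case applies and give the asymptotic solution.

a=4, b=2, f(n)=3*n.
log_2(4) = 2 > 1.
Since f(n) = O(n^1) is polynomially smaller than n^2, Case 1 applies.
T(n) = Theta(n^2).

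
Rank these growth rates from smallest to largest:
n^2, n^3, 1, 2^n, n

Ordered by growth rate: 1 < n < n^2 < n^3 < 2^n.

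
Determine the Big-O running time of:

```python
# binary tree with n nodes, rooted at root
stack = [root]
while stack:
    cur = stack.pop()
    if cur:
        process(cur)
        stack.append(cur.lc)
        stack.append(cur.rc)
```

Time complexity: O(n).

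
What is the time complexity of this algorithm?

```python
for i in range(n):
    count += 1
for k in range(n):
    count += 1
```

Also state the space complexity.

Time complexity: O(n).
Space complexity: O(1).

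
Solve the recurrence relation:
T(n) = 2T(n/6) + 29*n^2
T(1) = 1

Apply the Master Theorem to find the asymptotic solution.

a=2, b=6, f(n)=29*n^2. log_6(2) = 0.3869 < 2. Case 3: T(n) = O(n^2).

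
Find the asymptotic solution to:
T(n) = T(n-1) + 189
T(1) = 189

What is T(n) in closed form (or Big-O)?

Unrolling: T(n) = T(n-1) + 189 = T(n-2) + 2*189 = ... = T(1) + (n-1)*189 = 189 + (n-1)*189 = 189n.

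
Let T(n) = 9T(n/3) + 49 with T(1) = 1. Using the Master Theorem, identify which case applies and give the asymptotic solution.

a=9, b=3, f(n)=49.
log_3(9) = 2 > 0.
Since f(n) = O(n^0) is polynomially smaller than n^2, Case 1 applies.
T(n) = Theta(n^2).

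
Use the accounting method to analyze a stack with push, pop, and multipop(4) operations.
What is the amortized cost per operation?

Assign 2 credits per push (1 for the push, 1 saved for a future pop). Each pop or element popped by multipop(4) uses 1 saved credit. Total credits never go negative, so amortized cost is O(1).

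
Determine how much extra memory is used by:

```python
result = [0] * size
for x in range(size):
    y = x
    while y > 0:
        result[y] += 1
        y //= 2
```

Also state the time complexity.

Space complexity: O(n).
Auxiliary storage grows linearly with the input size n in the worst case.
Time complexity: O(n log n).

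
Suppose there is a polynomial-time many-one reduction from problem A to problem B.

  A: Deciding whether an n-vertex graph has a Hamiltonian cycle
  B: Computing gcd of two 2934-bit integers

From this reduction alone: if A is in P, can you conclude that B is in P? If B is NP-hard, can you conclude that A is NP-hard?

A poly-time reduction A <=_p B transfers tractability DOWN (B easy => A easy) and hardness UP (A hard => B hard), not the reverse.
From A in P, the reduction alone does NOT give B in P: any problem in P trivially reduces to SAT, yet SAT is not known to be in P.
From B NP-hard, the reduction alone does NOT give A NP-hard: again, easy problems reduce to hard ones.
(Here in fact A is NP-complete and B is in P, so no such reduction is known -- its existence would imply P = NP; the analysis concerns only what the assumed reduction would or would not let you conclude.)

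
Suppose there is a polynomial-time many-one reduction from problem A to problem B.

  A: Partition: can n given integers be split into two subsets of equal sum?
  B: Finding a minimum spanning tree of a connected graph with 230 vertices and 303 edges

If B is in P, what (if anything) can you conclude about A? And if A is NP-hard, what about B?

A poly-time reduction A <=_p B means any A-instance can be transformed to a B-instance in poly time.
If B is in P: compose the reduction with B's poly-time algorithm to solve A in poly time, so A is in P.
If A is NP-hard: every NP problem reduces to A, which reduces to B; composing reductions, every NP problem reduces to B, so B is NP-hard.
(Here in fact A is NP-complete and B is in P, so no such reduction is known -- its existence would imply P = NP; the analysis concerns only what the assumed reduction would or would not let you conclude.)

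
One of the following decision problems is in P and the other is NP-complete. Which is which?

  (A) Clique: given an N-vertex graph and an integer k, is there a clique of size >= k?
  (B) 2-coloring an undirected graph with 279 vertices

(A) is NP-complete: complement of Independent Set / Vertex Cover (with k part of the input).
(B) is P: 2-coloring is bipartiteness testing via BFS, O(V+E).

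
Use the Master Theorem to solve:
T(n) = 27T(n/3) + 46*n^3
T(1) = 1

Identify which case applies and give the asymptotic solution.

a=27, b=3, f(n)=46*n^3.
log_3(27) = 3, so n^(log_b(a)) = n^3.
f(n) = Theta(n^3), so Case 2 applies.
T(n) = Theta(n^3 log n).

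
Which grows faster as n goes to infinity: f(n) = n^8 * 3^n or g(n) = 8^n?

g(n) = 8^n grows faster: 8^n / (n^8 3^n) = (8/3)^n / n^8 -> infinity since 8/3 > 1.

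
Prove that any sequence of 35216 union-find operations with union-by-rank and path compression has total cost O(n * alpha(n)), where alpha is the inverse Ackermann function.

Using Tarjan's analysis with rank-based potential function. Union-by-rank keeps tree height O(log n). Path compression flattens paths during find. For n = 35216 operations, total cost is O(n * alpha(n)), effectively O(n) since alpha grows incredibly slowly.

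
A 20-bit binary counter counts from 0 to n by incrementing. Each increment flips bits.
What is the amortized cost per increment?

Bit i flips every 2^i increments. Total flips over n increments: sum_{i=0}^{20} n/2^i < 2n. Amortized cost: 2n/n = O(1).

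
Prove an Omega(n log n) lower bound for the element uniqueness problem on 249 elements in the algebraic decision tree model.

In the algebraic decision tree model, element uniqueness on 249 elements is equivalent to determining which cell of an arrangement of C(249,2) = 30876 hyperplanes x_i = x_j contains the input point. Ben-Or's theorem shows this requires Omega(n log n).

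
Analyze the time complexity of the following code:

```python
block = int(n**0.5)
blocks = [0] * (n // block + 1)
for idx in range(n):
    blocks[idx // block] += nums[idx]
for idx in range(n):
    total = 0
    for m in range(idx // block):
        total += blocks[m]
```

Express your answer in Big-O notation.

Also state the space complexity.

Time complexity: O(n * sqrt(n)).
Space complexity: O(sqrt(n)).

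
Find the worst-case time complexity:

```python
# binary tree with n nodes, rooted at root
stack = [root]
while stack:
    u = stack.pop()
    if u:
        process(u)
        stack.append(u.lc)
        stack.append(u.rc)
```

Time complexity: O(n).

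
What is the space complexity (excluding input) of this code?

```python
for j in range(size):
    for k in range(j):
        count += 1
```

Space complexity: O(1).
Only a constant amount of auxiliary storage is used; nothing grows with n.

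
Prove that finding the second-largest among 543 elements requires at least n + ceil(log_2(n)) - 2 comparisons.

Lower bound (adversary): identifying the maximum requires 543-1 comparisons (each eliminates one candidate). Assign weight 1 to each element; on each comparison the adversary lets the heavier side win and gives it the loser's weight. The max ends with weight 543, but each comparison it wins at most doubles its weight, so the max must win >= ceil(log_2(543)) = 10 comparisons. The second-largest is one of those 10 direct losers to the max, and identifying which one is largest needs >= 10-1 further comparisons. Total >= 543-1 + 10-1 = 551.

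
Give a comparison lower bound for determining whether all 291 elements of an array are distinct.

In the algebraic decision-tree model, the YES region for element distinctness on 291 elements has 291! connected components (one per ordering). Ben-Or's theorem then gives a lower bound of Omega(log(n!)) = Omega(n log n).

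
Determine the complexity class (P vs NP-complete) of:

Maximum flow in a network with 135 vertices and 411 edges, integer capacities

This problem is in P: Edmonds-Karp / push-relabel run in polynomial time.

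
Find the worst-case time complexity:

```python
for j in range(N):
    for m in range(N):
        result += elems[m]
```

Time complexity: O(n^2).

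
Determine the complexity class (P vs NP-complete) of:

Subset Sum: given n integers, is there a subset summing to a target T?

This problem is NP-complete: one of Karp's 21 NP-complete problems.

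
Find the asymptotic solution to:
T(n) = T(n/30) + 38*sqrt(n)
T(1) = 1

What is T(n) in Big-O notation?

Each level contributes sqrt(n/30^k). Geometric series with ratio 1/sqrt(30) < 1 sums to O(sqrt(n)).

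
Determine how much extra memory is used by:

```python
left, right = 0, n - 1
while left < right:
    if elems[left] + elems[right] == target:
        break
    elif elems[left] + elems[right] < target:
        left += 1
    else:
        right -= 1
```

Space complexity: O(1).
Only a constant amount of auxiliary storage is used; nothing grows with n.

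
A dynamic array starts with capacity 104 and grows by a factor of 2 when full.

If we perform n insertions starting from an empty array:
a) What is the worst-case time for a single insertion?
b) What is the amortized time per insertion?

(a) Worst-case single insertion: O(n) -- when the array is full at capacity c, the resize copies all c elements, and c can be Theta(n).
(b) Resizes happen at sizes 104, 208, 416, ... Total copy cost for n insertions: 104 + 208 + ... = O(n) (geometric series with ratio 1/2). Amortized cost per insertion: O(n)/n = O(1).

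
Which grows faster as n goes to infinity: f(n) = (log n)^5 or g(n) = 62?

f(n) = (log n)^5 grows faster: any unbounded function dominates a constant.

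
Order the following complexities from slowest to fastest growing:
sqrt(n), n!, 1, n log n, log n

Ordered by growth rate: 1 < log n < sqrt(n) < n log n < n!.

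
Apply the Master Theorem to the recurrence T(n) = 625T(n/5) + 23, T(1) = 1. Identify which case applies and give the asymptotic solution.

a=625, b=5, f(n)=23.
log_5(625) = 4 > 0.
Since f(n) = O(n^0) is polynomially smaller than n^4, Case 1 applies.
T(n) = Theta(n^4).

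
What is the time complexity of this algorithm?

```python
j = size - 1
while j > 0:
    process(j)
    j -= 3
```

Time complexity: O(n).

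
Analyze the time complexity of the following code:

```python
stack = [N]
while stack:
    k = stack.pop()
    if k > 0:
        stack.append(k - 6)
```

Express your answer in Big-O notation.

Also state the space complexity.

Time complexity: O(n).
Space complexity: O(1).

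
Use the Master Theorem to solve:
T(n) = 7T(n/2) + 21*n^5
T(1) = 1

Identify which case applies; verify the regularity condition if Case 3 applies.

a=7, b=2, f(n)=21*n^5.
log_2(7) = 2.807 < 5.
f(n) = Omega(n^(2.807+epsilon)) for some epsilon > 0, so Case 3 is the candidate.
Regularity: a*f(n/b) = 7*21*(n/2)^5 = (7/32)*21*n^5 <= c*f(n) with c = 7/32 < 1. Satisfied.
Case 3: T(n) = Theta(n^5).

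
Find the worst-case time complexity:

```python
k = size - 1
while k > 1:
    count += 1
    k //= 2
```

Time complexity: O(log n).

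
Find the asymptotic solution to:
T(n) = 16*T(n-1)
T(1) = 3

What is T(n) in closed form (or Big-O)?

Each step multiplies by 16. T(n) = T(1)*16^(n-1) = 3*16^(n-1).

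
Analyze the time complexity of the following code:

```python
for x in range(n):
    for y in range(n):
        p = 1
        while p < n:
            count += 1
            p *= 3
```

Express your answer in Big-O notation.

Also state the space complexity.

Time complexity: O(n^2 log n).
Space complexity: O(1).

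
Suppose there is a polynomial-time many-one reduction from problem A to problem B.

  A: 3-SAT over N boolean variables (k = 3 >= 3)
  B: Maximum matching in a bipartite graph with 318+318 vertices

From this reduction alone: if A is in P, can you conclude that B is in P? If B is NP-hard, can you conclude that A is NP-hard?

A poly-time reduction A <=_p B transfers tractability DOWN (B easy => A easy) and hardness UP (A hard => B hard), not the reverse.
From A in P, the reduction alone does NOT give B in P: any problem in P trivially reduces to SAT, yet SAT is not known to be in P.
From B NP-hard, the reduction alone does NOT give A NP-hard: again, easy problems reduce to hard ones.
(Here in fact A is NP-complete and B is in P, so no such reduction is known -- its existence would imply P = NP; the analysis concerns only what the assumed reduction would or would not let you conclude.)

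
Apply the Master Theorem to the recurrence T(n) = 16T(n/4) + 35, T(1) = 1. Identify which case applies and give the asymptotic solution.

a=16, b=4, f(n)=35.
log_4(16) = 2 > 0.
Since f(n) = O(n^0) is polynomially smaller than n^2, Case 1 applies.
T(n) = Theta(n^2).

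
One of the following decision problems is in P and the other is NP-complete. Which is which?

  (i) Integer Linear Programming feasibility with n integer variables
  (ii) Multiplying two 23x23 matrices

(i) is NP-complete: ILP feasibility is NP-complete (LP relaxation is in P).
(ii) is P: the schoolbook algorithm runs in O(n^3).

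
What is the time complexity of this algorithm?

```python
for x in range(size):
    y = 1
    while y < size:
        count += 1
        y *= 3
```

Time complexity: O(n log n).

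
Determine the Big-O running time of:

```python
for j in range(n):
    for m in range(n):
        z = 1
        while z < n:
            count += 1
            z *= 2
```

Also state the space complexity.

Time complexity: O(n^2 log n).
Space complexity: O(1).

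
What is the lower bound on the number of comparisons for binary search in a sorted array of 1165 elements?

With 1165 possible positions, we need at least ceil(log_2(1165)) = 11 comparisons. Each comparison splits the remaining candidates by at most half.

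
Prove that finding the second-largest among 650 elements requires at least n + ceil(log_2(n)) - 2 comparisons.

Lower bound (adversary): identifying the maximum requires 650-1 comparisons (each eliminates one candidate). Assign weight 1 to each element; on each comparison the adversary lets the heavier side win and gives it the loser's weight. The max ends with weight 650, but each comparison it wins at most doubles its weight, so the max must win >= ceil(log_2(650)) = 10 comparisons. The second-largest is one of those 10 direct losers to the max, and identifying which one is largest needs >= 10-1 further comparisons. Total >= 650-1 + 10-1 = 658.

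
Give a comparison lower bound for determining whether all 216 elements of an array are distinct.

In the algebraic decision-tree model, the YES region for element distinctness on 216 elements has 216! connected components (one per ordering). Ben-Or's theorem then gives a lower bound of Omega(log(n!)) = Omega(n log n).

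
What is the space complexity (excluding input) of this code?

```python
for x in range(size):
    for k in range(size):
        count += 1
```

Space complexity: O(1).
Only a constant amount of auxiliary storage is used; nothing grows with n.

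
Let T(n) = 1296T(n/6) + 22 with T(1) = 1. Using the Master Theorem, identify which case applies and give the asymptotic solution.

a=1296, b=6, f(n)=22.
log_6(1296) = 4 > 0.
Since f(n) = O(n^0) is polynomially smaller than n^4, Case 1 applies.
T(n) = Theta(n^4).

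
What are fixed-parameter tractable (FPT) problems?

A problem parameterized by k is FPT if it can be solved in time f(k) * n^O(1), where f is any computable function of k alone. Vertex Cover parameterized by solution size k is FPT: O(2^k * n). The W-hierarchy (W[1], W[2], ...) classifies parameterized problems by hardness; Clique parameterized by clique size is W[1]-complete.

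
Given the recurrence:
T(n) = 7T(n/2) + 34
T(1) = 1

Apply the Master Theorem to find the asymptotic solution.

a=7, b=2, f(n)=34. log_2(7) = 2.807. Case 1 of Master Theorem: T(n) = O(n^2.807).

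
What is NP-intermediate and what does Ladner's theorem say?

NP-intermediate problems are in NP but neither in P nor NP-complete (assuming P != NP). Ladner's theorem proves such problems exist if P != NP. Graph isomorphism and integer factoring are candidate NP-intermediate problems -- no polynomial algorithm is known, but no NP-completeness proof exists either.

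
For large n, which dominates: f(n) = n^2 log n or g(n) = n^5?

g(n) = n^5 grows faster: n^5 / (n^2 log n) = n^3/log n -> infinity.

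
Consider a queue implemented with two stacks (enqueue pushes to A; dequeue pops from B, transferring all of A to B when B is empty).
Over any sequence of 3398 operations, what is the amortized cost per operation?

Each element is pushed to A once, popped once, pushed to B once, and popped once: 4 unit operations over its lifetime. Over 3398 operations the total work is O(3398). Amortized O(1) per enqueue/dequeue.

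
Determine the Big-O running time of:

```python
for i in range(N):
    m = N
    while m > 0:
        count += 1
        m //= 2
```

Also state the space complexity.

Time complexity: O(n log n).
Space complexity: O(1).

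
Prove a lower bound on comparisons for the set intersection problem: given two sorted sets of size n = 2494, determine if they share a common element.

For two sorted arrays of size n = 2494, any correct algorithm must examine Omega(n) elements. If fewer are examined, an adversary places a common element in an unexamined gap. A merge-based scan achieves O(n), so the bound is tight.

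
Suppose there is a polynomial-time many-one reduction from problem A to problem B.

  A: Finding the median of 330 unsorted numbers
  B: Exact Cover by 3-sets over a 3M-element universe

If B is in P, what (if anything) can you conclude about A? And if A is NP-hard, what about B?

A poly-time reduction A <=_p B means any A-instance can be transformed to a B-instance in poly time.
If B is in P: compose the reduction with B's poly-time algorithm to solve A in poly time, so A is in P.
If A is NP-hard: every NP problem reduces to A, which reduces to B; composing reductions, every NP problem reduces to B, so B is NP-hard.
(Here in fact A is P and B is NP-complete.)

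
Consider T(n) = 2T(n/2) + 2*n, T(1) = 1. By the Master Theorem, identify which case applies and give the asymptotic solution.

a=2, b=2, f(n)=2*n.
log_2(2) = 1, so n^(log_b(a)) = n.
f(n) = Theta(n), so Case 2 applies.
T(n) = Theta(n log n).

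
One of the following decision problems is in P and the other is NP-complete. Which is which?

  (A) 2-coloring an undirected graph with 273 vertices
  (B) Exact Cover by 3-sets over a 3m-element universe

(A) is P: 2-coloring is bipartiteness testing via BFS, O(V+E).
(B) is NP-complete: one of Karp's 21 NP-complete problems.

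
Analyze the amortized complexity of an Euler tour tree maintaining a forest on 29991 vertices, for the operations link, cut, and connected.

An Euler tour tree stores each tree's Euler tour as a balanced BST keyed by tour position. On 29991 vertices: link concatenates two tours via O(1) splits/joins of size <= 2*29991 (O(log n)); cut splits the tour at the two occurrences of the edge (O(log n)); connected compares BST roots (O(log n) to find the root). All O(log n) amortized.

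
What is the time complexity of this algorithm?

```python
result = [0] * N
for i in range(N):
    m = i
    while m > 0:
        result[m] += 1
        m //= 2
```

Time complexity: O(n log n).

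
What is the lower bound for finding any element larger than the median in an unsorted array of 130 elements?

To find an element larger than the median of 130 elements, we must see Omega(n) elements. Without seeing enough elements, an adversary can make any unseen element the median.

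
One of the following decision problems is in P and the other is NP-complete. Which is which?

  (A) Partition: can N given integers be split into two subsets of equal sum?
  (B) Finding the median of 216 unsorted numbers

(A) is NP-complete: Subset Sum reduces to it (one of Karp's 21 NP-complete problems).
(B) is P: linear-time selection (median-of-medians) runs in O(n).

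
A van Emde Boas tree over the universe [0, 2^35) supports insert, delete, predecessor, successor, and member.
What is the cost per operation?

vEB recursively partitions [0, 34359738368) into sqrt(u) clusters of size sqrt(u). Each operation recurses into either one cluster or the summary, never both: T(u) = T(sqrt(u)) + O(1) => T(u) = O(log log u) = O(log 35). This is worst-case, not just amortized.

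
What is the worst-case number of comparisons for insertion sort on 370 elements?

Insertion sort on reverse-sorted input: 1 + 2 + ... + (370-1) = 68265 comparisons.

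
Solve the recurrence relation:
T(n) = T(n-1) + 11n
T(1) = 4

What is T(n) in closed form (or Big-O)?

Unrolling: T(n) = 4 + 11*(2 + 3 + ... + n) = 4 + 11*(n(n+1)/2 - 1) = O(n^2).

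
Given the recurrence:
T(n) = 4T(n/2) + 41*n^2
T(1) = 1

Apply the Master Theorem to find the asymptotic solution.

a=4, b=2, f(n)=41*n^2. log_2(4) = 2. Case 2: T(n) = O(n^2 log n).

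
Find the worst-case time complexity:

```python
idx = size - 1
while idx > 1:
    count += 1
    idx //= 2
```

Time complexity: O(log n).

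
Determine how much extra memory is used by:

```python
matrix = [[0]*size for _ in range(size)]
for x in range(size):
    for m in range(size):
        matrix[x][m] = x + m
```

Space complexity: O(n^2).
A 2D structure of size n x n is allocated.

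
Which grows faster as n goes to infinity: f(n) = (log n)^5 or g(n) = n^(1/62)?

g(n) = n^(1/62) grows faster: any positive power of n dominates any polylog.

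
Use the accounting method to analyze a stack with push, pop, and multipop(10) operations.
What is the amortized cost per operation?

Assign 2 credits per push (1 for the push, 1 saved for a future pop). Each pop or element popped by multipop(10) uses 1 saved credit. Total credits never go negative, so amortized cost is O(1).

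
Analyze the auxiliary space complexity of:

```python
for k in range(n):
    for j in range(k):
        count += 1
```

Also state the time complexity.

Space complexity: O(1).
Only a constant amount of auxiliary storage is used; nothing grows with n.
Time complexity: O(n^2).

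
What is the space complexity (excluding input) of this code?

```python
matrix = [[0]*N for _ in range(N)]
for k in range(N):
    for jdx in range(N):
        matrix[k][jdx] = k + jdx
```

Space complexity: O(n^2).
A 2D structure of size n x n is allocated.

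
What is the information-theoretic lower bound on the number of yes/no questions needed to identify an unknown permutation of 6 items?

There are 6! = 720 permutations. Each yes/no question gives at most 1 bit, so at least ceil(log_2(720)) = 10 questions are needed.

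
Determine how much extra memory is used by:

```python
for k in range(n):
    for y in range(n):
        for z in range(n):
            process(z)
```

Space complexity: O(1).
Only a constant amount of auxiliary storage is used; nothing grows with n.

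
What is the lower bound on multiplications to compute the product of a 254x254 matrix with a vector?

A 254x254 matrix-vector product has 254 inner products of length 254. Output depends on all 254^2 = 64516 matrix entries. At least 64516 multiplications needed.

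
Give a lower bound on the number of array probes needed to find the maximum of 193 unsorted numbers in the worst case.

Adversary: any unprobed cell could hold a value larger than everything seen so far. If fewer than 193 cells are probed, the adversary places the max in an unprobed cell. So all 193 cells must be examined; together with 193-1 comparisons this is tight.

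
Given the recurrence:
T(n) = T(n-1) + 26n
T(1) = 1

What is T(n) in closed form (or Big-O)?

Unrolling: T(n) = 1 + 26*(2 + 3 + ... + n) = 1 + 26*(n(n+1)/2 - 1) = O(n^2).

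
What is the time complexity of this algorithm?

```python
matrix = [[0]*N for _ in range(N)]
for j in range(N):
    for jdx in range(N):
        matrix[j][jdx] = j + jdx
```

Time complexity: O(n^2).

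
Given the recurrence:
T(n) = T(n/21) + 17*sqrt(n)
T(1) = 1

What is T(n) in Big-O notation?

Each level contributes sqrt(n/21^k). Geometric series with ratio 1/sqrt(21) < 1 sums to O(sqrt(n)).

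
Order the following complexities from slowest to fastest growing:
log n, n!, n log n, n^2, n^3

Ordered by growth rate: log n < n log n < n^2 < n^3 < n!.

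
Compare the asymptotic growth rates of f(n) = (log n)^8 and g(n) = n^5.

g(n) = n^5 grows faster: any positive polynomial dominates any polylog.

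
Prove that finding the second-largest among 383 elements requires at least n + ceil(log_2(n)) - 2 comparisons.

Lower bound (adversary): identifying the maximum requires 383-1 comparisons (each eliminates one candidate). Assign weight 1 to each element; on each comparison the adversary lets the heavier side win and gives it the loser's weight. The max ends with weight 383, but each comparison it wins at most doubles its weight, so the max must win >= ceil(log_2(383)) = 9 comparisons. The second-largest is one of those 9 direct losers to the max, and identifying which one is largest needs >= 9-1 further comparisons. Total >= 383-1 + 9-1 = 390.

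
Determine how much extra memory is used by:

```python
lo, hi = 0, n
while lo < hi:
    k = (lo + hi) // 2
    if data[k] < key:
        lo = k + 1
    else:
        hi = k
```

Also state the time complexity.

Space complexity: O(1).
Only a constant amount of auxiliary storage is used; nothing grows with n.
Time complexity: O(log n).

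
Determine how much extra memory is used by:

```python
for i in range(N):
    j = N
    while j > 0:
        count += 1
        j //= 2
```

Space complexity: O(1).
Only a constant amount of auxiliary storage is used; nothing grows with n.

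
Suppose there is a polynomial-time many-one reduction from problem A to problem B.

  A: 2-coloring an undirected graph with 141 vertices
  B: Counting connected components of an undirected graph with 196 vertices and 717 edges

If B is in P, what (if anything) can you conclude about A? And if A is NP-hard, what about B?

A poly-time reduction A <=_p B means any A-instance can be transformed to a B-instance in poly time.
If B is in P: compose the reduction with B's poly-time algorithm to solve A in poly time, so A is in P.
If A is NP-hard: every NP problem reduces to A, which reduces to B; composing reductions, every NP problem reduces to B, so B is NP-hard.
(Here in fact A is P and B is P.)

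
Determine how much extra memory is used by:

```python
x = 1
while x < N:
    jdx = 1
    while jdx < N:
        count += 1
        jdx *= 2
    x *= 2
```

Space complexity: O(1).
Only a constant amount of auxiliary storage is used; nothing grows with n.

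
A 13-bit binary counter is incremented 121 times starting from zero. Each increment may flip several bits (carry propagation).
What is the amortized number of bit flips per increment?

Bit i flips on every 2^i-th increment, so over 121 increments bit i flips floor(121/2^i) times. Summing over i: total flips < 2 * 121. Amortized: < 2 = O(1) per increment.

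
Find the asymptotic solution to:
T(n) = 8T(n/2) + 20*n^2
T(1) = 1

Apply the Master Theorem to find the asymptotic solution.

a=8, b=2, f(n)=20*n^2. log_2(8) = 3. Case 1 of Master Theorem: T(n) = O(n^3).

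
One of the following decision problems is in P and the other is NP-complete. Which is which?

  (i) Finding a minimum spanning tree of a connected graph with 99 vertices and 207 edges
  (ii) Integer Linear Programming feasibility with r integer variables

(i) is P: Kruskal's / Prim's algorithms run in polynomial time.
(ii) is NP-complete: ILP feasibility is NP-complete (LP relaxation is in P).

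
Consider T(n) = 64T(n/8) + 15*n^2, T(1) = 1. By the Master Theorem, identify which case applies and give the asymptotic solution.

a=64, b=8, f(n)=15*n^2.
log_8(64) = 2, so n^(log_b(a)) = n^2.
f(n) = Theta(n^2), so Case 2 applies.
T(n) = Theta(n^2 log n).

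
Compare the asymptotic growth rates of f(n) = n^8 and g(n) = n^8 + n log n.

f(n) = n^8 and g(n) = n^8 + n log n are Theta of each other: the lower-order n log n term is o(n^8); both are Theta(n^8).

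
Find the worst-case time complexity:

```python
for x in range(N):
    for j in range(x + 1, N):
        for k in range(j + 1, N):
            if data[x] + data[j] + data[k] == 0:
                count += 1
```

Time complexity: O(n^3).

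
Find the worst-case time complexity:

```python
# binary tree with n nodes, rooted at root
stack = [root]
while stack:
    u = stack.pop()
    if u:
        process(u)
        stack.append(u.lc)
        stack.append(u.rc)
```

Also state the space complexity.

Time complexity: O(n).
Space complexity: O(n).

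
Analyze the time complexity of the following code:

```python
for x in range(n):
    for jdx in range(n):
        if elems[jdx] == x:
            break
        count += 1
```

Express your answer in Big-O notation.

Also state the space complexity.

Time complexity: O(n^2).
Space complexity: O(1).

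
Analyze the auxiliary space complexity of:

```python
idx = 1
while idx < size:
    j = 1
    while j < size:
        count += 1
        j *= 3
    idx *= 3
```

Space complexity: O(1).
Only a constant amount of auxiliary storage is used; nothing grows with n.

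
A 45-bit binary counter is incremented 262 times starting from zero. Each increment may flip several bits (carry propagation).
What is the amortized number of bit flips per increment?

Bit i flips on every 2^i-th increment, so over 262 increments bit i flips floor(262/2^i) times. Summing over i: total flips < 2 * 262. Amortized: < 2 = O(1) per increment.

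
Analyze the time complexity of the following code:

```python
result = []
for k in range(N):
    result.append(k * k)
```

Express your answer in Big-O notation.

Time complexity: O(n).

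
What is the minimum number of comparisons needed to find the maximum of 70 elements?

Finding the maximum requires 69 comparisons. Each comparison eliminates exactly one candidate. With 70 candidates, we need 69 eliminations.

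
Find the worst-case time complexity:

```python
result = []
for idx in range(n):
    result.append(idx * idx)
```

Time complexity: O(n).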